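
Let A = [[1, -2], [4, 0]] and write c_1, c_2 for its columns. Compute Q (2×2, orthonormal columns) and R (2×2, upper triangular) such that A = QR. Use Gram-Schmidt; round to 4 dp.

Q = [[0.2425, -0.9701], [0.9701, 0.2425]], R = [[4.1231, -0.4851], [0.0000, 1.9403]]

c_1 = (1, 4); ‖c_1‖ = 4.1231, so q_1 = (0.2425, 0.9701).
q_1·c_2 = 0.2425·(-2) + 0.9701·0 = -0.4851.
u_2 = c_2 + 0.4851·q_1 = (-1.8824, 0.4706).
‖u_2‖ = 1.9403, so q_2 = (-0.9701, 0.2425).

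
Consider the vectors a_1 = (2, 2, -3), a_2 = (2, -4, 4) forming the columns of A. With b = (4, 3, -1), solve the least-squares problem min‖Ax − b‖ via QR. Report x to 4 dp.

a_1 = (2, 2, -3); ‖a_1‖ = 4.1231, so e_1 = (0.4851, 0.4851, -0.7276).
e_1·a_2 = 0.4851·2 + 0.4851·(-4) + (-0.7276)·4 = -3.8806.
u_2 = a_2 + 3.8806·e_1 = (3.8824, -2.1176, 1.1765).
‖u_2‖ = 4.5762, so e_2 = (0.8484, -0.4628, 0.2571).
Qᵀb = (4.1231, 1.7482).
Back-substitute: x_2 = 1.7482/4.5762 = 0.3820.
x_1 = (4.1231 + 3.8806·0.3820)/4.1231 = 1.3596.

x = (1.3596, 0.3820)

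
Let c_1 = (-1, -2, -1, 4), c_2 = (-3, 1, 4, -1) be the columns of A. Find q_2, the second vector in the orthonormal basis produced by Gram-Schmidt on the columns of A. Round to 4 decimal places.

q_2 = (-0.6667, 0.0731, 0.7397, 0.0548)

c_1 = (-1, -2, -1, 4); ‖c_1‖ = 4.6904, so q_1 = (-0.2132, -0.4264, -0.2132, 0.8528).
q_1·c_2 = (-0.2132)·(-3) + (-0.4264)·1 + (-0.2132)·4 + 0.8528·(-1) = -1.4924.
u_2 = c_2 + 1.4924·q_1 = (-3.3182, 0.3636, 3.6818, 0.2727).
‖u_2‖ = 4.9772, so q_2 = (-0.6667, 0.0731, 0.7397, 0.0548).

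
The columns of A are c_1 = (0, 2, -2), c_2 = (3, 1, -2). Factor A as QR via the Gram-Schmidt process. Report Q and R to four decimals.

c_1 = (0, 2, -2); ‖c_1‖ = 2.8284, so e_1 = (0.0000, 0.7071, -0.7071).
e_1·c_2 = 0.0000·3 + 0.7071·1 + (-0.7071)·(-2) = 2.1213.
u_2 = c_2 − 2.1213·e_1 = (3.0000, -0.5000, -0.5000).
‖u_2‖ = 3.0822, so e_2 = (0.9733, -0.1622, -0.1622).

Q = [[0.0000, 0.9733], [0.7071, -0.1622], [-0.7071, -0.1622]], R = [[2.8284, 2.1213], [0.0000, 3.0822]]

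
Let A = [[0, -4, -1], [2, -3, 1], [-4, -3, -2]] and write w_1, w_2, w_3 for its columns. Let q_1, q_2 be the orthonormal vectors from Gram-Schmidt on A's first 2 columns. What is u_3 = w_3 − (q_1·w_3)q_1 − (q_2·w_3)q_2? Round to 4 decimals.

q_1 = w_1/‖w_1‖ = (0, 2, -4)/4.4721 = (0.0000, 0.4472, -0.8944).
r_{12} = q_1·w_2 = 1.3416.
u_2 = w_2 − 1.3416·q_1 = (-4.0000, -3.6000, -1.8000).
‖u_2‖ = 5.6745, so q_2 = (-0.7049, -0.6344, -0.3172).
r_{13} = q_1·w_3 = 2.2361; r_{23} = q_2·w_3 = 0.7049.
u_3 = w_3 − 2.2361·q_1 − 0.7049·q_2 = (-0.5031, 0.4472, 0.2236).

u_3 = (-0.5031, 0.4472, 0.2236)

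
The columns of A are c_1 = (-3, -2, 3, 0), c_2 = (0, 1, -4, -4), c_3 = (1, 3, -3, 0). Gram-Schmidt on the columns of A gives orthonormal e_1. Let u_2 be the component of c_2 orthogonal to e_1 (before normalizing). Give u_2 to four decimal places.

e_1 = c_1/‖c_1‖ = (-3, -2, 3, 0)/4.6904 = (-0.6396, -0.4264, 0.6396, 0.0000).
r_{12} = e_1·c_2 = -2.9848.
u_2 = c_2 + 2.9848·e_1 = (-1.9091, -0.2727, -2.0909, -4.0000).

u_2 = (-1.9091, -0.2727, -2.0909, -4.0000)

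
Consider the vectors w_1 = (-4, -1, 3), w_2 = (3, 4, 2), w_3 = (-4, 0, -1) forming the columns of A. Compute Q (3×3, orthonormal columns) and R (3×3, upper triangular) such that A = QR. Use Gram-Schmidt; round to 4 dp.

Q = [[-0.7845, 0.2914, -0.5474], [-0.1961, 0.7209, 0.6648], [0.5883, 0.6288, -0.5083]], R = [[5.0990, -1.9612, 2.5495], [0.0000, 5.0154, -1.7945], [0.0000, 0.0000, 2.6981]]

w_1 = (-4, -1, 3); ‖w_1‖ = 5.0990, so q_1 = (-0.7845, -0.1961, 0.5883).
q_1·w_2 = (-0.7845)·3 + (-0.1961)·4 + 0.5883·2 = -1.9612.
u_2 = w_2 + 1.9612·q_1 = (1.4615, 3.6154, 3.1538).
‖u_2‖ = 5.0154, so q_2 = (0.2914, 0.7209, 0.6288).
q_1·w_3 = (-0.7845)·(-4) + (-0.1961)·0 + 0.5883·(-1) = 2.5495; q_2·w_3 = 0.2914·(-4) + 0.7209·0 + 0.6288·(-1) = -1.7945.
u_3 = w_3 − 2.5495·q_1 + 1.7945·q_2 = (-1.4771, 1.7936, -1.3716).
‖u_3‖ = 2.6981, so q_3 = (-0.5474, 0.6648, -0.5083).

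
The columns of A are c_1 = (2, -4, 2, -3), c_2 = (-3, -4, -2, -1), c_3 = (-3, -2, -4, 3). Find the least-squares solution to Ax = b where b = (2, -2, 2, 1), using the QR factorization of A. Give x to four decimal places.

x = (1.0218, -0.9857, 0.7898)

c_1 = (2, -4, 2, -3); ‖c_1‖ = 5.7446, so q_1 = (0.3482, -0.6963, 0.3482, -0.5222).
q_1·c_2 = 0.3482·(-3) + (-0.6963)·(-4) + 0.3482·(-2) + (-0.5222)·(-1) = 1.5667.
u_2 = c_2 − 1.5667·q_1 = (-3.5455, -2.9091, -2.5455, -0.1818).
‖u_2‖ = 5.2484, so q_2 = (-0.6755, -0.5543, -0.4850, -0.0346).
q_1·c_3 = 0.3482·(-3) + (-0.6963)·(-2) + 0.3482·(-4) + (-0.5222)·3 = -2.6112; q_2·c_3 = (-0.6755)·(-3) + (-0.5543)·(-2) + (-0.4850)·(-4) + (-0.0346)·3 = 4.9712.
u_3 = c_3 + 2.6112·q_1 − 4.9712·q_2 = (1.2673, -1.0627, -0.6799, 1.8086).
‖u_3‖ = 2.5434, so q_3 = (0.4983, -0.4178, -0.2673, 0.7111).
Qᵀb = (2.2630, -1.2471, 2.0087).
Back-substitute: x_3 = 2.0087/2.5434 = 0.7898.
x_2 = (-1.2471 − 4.9712·0.7898)/5.2484 = -0.9857.
x_1 = (2.2630 − 1.5667·(-0.9857) + 2.6112·0.7898)/5.7446 = 1.0218.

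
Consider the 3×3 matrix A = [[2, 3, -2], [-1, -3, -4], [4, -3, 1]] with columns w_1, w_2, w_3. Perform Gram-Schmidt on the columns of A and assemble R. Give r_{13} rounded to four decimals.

r_{13} = 0.8729

w_1 = (2, -1, 4); ‖w_1‖ = 4.5826, so e_1 = (0.4364, -0.2182, 0.8729).
r_{13} = e_1·w_3 = 0.8729.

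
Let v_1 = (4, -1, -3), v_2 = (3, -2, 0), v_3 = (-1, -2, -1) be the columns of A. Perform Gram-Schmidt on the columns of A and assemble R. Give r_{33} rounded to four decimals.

r_{33} = 2.4336

v_1 = (4, -1, -3); ‖v_1‖ = 5.0990, so e_1 = (0.7845, -0.1961, -0.5883).
e_1·v_2 = 0.7845·3 + (-0.1961)·(-2) + (-0.5883)·0 = 2.7456.
u_2 = v_2 − 2.7456·e_1 = (0.8462, -1.4615, 1.6154).
‖u_2‖ = 2.3370, so e_2 = (0.3621, -0.6254, 0.6912).
e_1·v_3 = 0.7845·(-1) + (-0.1961)·(-2) + (-0.5883)·(-1) = 0.1961; e_2·v_3 = 0.3621·(-1) + (-0.6254)·(-2) + 0.6912·(-1) = 0.1975.
u_3 = v_3 − 0.1961·e_1 − 0.1975·e_2 = (-1.2254, -1.8380, -1.0211).
r_{33} = ‖u_3‖ = 2.4336.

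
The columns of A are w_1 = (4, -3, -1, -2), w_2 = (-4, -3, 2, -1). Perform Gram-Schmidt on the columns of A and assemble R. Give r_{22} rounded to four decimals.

r_{22} = 5.3260

e_1 = w_1/‖w_1‖ = (4, -3, -1, -2)/5.4772 = (0.7303, -0.5477, -0.1826, -0.3651).
r_{12} = e_1·w_2 = -1.2780.
u_2 = w_2 + 1.2780·e_1 = (-3.0667, -3.7000, 1.7667, -1.4667).
r_{22} = ‖u_2‖ = 5.3260.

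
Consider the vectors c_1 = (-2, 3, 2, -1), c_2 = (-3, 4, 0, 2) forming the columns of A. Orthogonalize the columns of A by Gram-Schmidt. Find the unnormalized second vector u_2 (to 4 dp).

q_1 = c_1/‖c_1‖ = (-2, 3, 2, -1)/4.2426 = (-0.4714, 0.7071, 0.4714, -0.2357).
r_{12} = q_1·c_2 = 3.7712.
u_2 = c_2 − 3.7712·q_1 = (-1.2222, 1.3333, -1.7778, 2.8889).

u_2 = (-1.2222, 1.3333, -1.7778, 2.8889)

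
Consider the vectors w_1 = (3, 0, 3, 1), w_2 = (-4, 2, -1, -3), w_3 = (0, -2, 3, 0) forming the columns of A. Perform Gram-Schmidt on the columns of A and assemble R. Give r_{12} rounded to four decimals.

r_{12} = -4.1295

w_1 = (3, 0, 3, 1); ‖w_1‖ = 4.3589, so q_1 = (0.6882, 0.0000, 0.6882, 0.2294).
r_{12} = q_1·w_2 = -4.1295.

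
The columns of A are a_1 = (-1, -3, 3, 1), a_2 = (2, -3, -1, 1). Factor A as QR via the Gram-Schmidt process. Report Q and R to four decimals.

Q = [[-0.2236, 0.6068], [-0.6708, -0.6068], [0.6708, -0.4719], [0.2236, 0.2023]], R = [[4.4721, 1.1180], [0.0000, 3.7081]]

a_1 = (-1, -3, 3, 1); ‖a_1‖ = 4.4721, so e_1 = (-0.2236, -0.6708, 0.6708, 0.2236).
e_1·a_2 = (-0.2236)·2 + (-0.6708)·(-3) + 0.6708·(-1) + 0.2236·1 = 1.1180.
u_2 = a_2 − 1.1180·e_1 = (2.2500, -2.2500, -1.7500, 0.7500).
‖u_2‖ = 3.7081, so e_2 = (0.6068, -0.6068, -0.4719, 0.2023).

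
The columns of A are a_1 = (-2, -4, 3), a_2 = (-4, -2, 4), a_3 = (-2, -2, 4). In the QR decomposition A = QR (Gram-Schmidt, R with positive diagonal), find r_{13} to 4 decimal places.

a_1 = (-2, -4, 3); ‖a_1‖ = 5.3852, so e_1 = (-0.3714, -0.7428, 0.5571).
r_{13} = e_1·a_3 = 4.4567.

r_{13} = 4.4567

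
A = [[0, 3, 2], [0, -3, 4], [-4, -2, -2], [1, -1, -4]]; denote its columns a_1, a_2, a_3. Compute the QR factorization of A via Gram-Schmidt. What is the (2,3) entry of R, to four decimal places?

r_{23} = 0.0787

a_1 = (0, 0, -4, 1); ‖a_1‖ = 4.1231, so q_1 = (0.0000, 0.0000, -0.9701, 0.2425).
q_1·a_2 = 0.0000·3 + 0.0000·(-3) + (-0.9701)·(-2) + 0.2425·(-1) = 1.6977.
u_2 = a_2 − 1.6977·q_1 = (3.0000, -3.0000, -0.3529, -1.4118).
‖u_2‖ = 4.4853, so q_2 = (0.6689, -0.6689, -0.0787, -0.3148).
r_{23} = q_2·a_3 = 0.0787.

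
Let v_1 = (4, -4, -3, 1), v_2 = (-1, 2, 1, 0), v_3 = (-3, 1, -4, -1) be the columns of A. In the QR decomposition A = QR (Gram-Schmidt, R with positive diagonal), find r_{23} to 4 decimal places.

r_{23} = -0.9800

v_1 = (4, -4, -3, 1); ‖v_1‖ = 6.4807, so q_1 = (0.6172, -0.6172, -0.4629, 0.1543).
q_1·v_2 = 0.6172·(-1) + (-0.6172)·2 + (-0.4629)·1 + 0.1543·0 = -2.3146.
u_2 = v_2 + 2.3146·q_1 = (0.4286, 0.5714, -0.0714, 0.3571).
‖u_2‖ = 0.8018, so q_2 = (0.5345, 0.7127, -0.0891, 0.4454).
r_{23} = q_2·v_3 = -0.9800.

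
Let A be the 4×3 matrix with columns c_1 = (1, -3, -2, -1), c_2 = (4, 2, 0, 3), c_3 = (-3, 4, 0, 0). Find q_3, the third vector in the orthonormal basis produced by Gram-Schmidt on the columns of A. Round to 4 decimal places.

c_1 = (1, -3, -2, -1); ‖c_1‖ = 3.8730, so q_1 = (0.2582, -0.7746, -0.5164, -0.2582).
q_1·c_2 = 0.2582·4 + (-0.7746)·2 + (-0.5164)·0 + (-0.2582)·3 = -1.2910.
u_2 = c_2 + 1.2910·q_1 = (4.3333, 1.0000, -0.6667, 2.6667).
‖u_2‖ = 5.2281, so q_2 = (0.8288, 0.1913, -0.1275, 0.5101).
q_1·c_3 = 0.2582·(-3) + (-0.7746)·4 + (-0.5164)·0 + (-0.2582)·0 = -3.8730; q_2·c_3 = 0.8288·(-3) + 0.1913·4 + (-0.1275)·0 + 0.5101·0 = -1.7215.
u_3 = c_3 + 3.8730·q_1 + 1.7215·q_2 = (-0.5732, 1.3293, -2.2195, -0.1220).
‖u_3‖ = 2.6527, so q_3 = (-0.2161, 0.5011, -0.8367, -0.0460).

q_3 = (-0.2161, 0.5011, -0.8367, -0.0460)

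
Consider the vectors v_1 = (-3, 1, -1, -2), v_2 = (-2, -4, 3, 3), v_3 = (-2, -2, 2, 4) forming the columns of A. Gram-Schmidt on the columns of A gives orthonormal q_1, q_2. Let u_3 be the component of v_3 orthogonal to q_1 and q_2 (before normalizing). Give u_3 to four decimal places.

v_1 = (-3, 1, -1, -2); ‖v_1‖ = 3.8730, so q_1 = (-0.7746, 0.2582, -0.2582, -0.5164).
q_1·v_2 = (-0.7746)·(-2) + 0.2582·(-4) + (-0.2582)·3 + (-0.5164)·3 = -1.8074.
u_2 = v_2 + 1.8074·q_1 = (-3.4000, -3.5333, 2.5333, 2.0667).
‖u_2‖ = 5.8935, so q_2 = (-0.5769, -0.5995, 0.4299, 0.3507).
q_1·v_3 = (-0.7746)·(-2) + 0.2582·(-2) + (-0.2582)·2 + (-0.5164)·4 = -1.5492; q_2·v_3 = (-0.5769)·(-2) + (-0.5995)·(-2) + 0.4299·2 + 0.3507·4 = 4.6153.
u_3 = v_3 + 1.5492·q_1 − 4.6153·q_2 = (-0.5374, 1.1670, -0.3839, 1.5816).

u_3 = (-0.5374, 1.1670, -0.3839, 1.5816)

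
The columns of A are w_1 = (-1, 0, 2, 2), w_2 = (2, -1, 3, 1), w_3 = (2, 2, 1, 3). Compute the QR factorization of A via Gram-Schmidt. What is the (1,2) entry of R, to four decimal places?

q_1 = w_1/‖w_1‖ = (-1, 0, 2, 2)/3.0000 = (-0.3333, 0.0000, 0.6667, 0.6667).
r_{12} = q_1·w_2 = 2.0000.

r_{12} = 2.0000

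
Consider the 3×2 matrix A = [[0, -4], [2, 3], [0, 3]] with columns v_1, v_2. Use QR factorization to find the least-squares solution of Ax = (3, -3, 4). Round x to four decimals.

x = (-1.5000, 0.0000)

v_1 = (0, 2, 0); ‖v_1‖ = 2.0000, so q_1 = (0.0000, 1.0000, 0.0000).
q_1·v_2 = 0.0000·(-4) + 1.0000·3 + 0.0000·3 = 3.0000.
u_2 = v_2 − 3.0000·q_1 = (-4.0000, 0.0000, 3.0000).
‖u_2‖ = 5.0000, so q_2 = (-0.8000, 0.0000, 0.6000).
Qᵀb = (-3.0000, 0.0000).
Back-substitute: x_2 = 0.0000/5.0000 = 0.0000.
x_1 = (-3.0000 − 3.0000·0.0000)/2.0000 = -1.5000.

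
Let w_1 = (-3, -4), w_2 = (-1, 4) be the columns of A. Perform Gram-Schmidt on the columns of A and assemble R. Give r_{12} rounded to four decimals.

r_{12} = -2.6000

w_1 = (-3, -4); ‖w_1‖ = 5.0000, so q_1 = (-0.6000, -0.8000).
r_{12} = q_1·w_2 = -2.6000.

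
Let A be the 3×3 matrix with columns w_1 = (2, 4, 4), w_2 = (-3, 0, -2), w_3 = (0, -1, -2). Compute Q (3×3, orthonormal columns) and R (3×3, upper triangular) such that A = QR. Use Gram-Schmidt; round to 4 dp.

Q = [[0.3333, -0.8085, 0.4851], [0.6667, 0.5659, 0.4851], [0.6667, -0.1617, -0.7276]], R = [[6.0000, -2.3333, -2.0000], [0.0000, 2.7487, -0.2425], [0.0000, 0.0000, 0.9701]]

w_1 = (2, 4, 4); ‖w_1‖ = 6.0000, so e_1 = (0.3333, 0.6667, 0.6667).
e_1·w_2 = 0.3333·(-3) + 0.6667·0 + 0.6667·(-2) = -2.3333.
u_2 = w_2 + 2.3333·e_1 = (-2.2222, 1.5556, -0.4444).
‖u_2‖ = 2.7487, so e_2 = (-0.8085, 0.5659, -0.1617).
e_1·w_3 = 0.3333·0 + 0.6667·(-1) + 0.6667·(-2) = -2.0000; e_2·w_3 = (-0.8085)·0 + 0.5659·(-1) + (-0.1617)·(-2) = -0.2425.
u_3 = w_3 + 2.0000·e_1 + 0.2425·e_2 = (0.4706, 0.4706, -0.7059).
‖u_3‖ = 0.9701, so e_3 = (0.4851, 0.4851, -0.7276).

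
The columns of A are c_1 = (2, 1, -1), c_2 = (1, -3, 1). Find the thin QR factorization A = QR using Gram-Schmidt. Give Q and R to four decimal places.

Q = [[0.8165, 0.5185], [0.4082, -0.8296], [-0.4082, 0.2074]], R = [[2.4495, -0.8165], [0.0000, 3.2146]]

c_1 = (2, 1, -1); ‖c_1‖ = 2.4495, so q_1 = (0.8165, 0.4082, -0.4082).
q_1·c_2 = 0.8165·1 + 0.4082·(-3) + (-0.4082)·1 = -0.8165.
u_2 = c_2 + 0.8165·q_1 = (1.6667, -2.6667, 0.6667).
‖u_2‖ = 3.2146, so q_2 = (0.5185, -0.8296, 0.2074).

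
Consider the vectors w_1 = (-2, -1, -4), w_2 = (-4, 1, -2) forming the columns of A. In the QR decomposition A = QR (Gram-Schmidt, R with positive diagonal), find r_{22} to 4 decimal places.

w_1 = (-2, -1, -4); ‖w_1‖ = 4.5826, so q_1 = (-0.4364, -0.2182, -0.8729).
q_1·w_2 = (-0.4364)·(-4) + (-0.2182)·1 + (-0.8729)·(-2) = 3.2733.
u_2 = w_2 − 3.2733·q_1 = (-2.5714, 1.7143, 0.8571).
r_{22} = ‖u_2‖ = 3.2071.

r_{22} = 3.2071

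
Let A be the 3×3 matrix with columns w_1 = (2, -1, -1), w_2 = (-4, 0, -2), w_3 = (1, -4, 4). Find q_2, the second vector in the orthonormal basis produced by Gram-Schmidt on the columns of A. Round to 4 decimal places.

q_1 = w_1/‖w_1‖ = (2, -1, -1)/2.4495 = (0.8165, -0.4082, -0.4082).
r_{12} = q_1·w_2 = -2.4495.
u_2 = w_2 + 2.4495·q_1 = (-2.0000, -1.0000, -3.0000).
‖u_2‖ = 3.7417, so q_2 = (-0.5345, -0.2673, -0.8018).

q_2 = (-0.5345, -0.2673, -0.8018)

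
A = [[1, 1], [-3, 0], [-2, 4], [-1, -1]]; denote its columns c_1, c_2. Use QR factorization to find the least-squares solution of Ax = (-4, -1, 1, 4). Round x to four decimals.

x = (-0.6410, -0.4359)

c_1 = (1, -3, -2, -1); ‖c_1‖ = 3.8730, so e_1 = (0.2582, -0.7746, -0.5164, -0.2582).
e_1·c_2 = 0.2582·1 + (-0.7746)·0 + (-0.5164)·4 + (-0.2582)·(-1) = -1.5492.
u_2 = c_2 + 1.5492·e_1 = (1.4000, -1.2000, 3.2000, -1.4000).
‖u_2‖ = 3.9497, so e_2 = (0.3545, -0.3038, 0.8102, -0.3545).
Qᵀb = (-1.8074, -1.7217).
Back-substitute: x_2 = -1.7217/3.9497 = -0.4359.
x_1 = (-1.8074 + 1.5492·(-0.4359))/3.8730 = -0.6410.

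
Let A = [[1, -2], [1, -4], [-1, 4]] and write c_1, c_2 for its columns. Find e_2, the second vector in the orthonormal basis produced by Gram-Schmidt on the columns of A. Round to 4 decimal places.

e_1 = c_1/‖c_1‖ = (1, 1, -1)/1.7321 = (0.5774, 0.5774, -0.5774).
r_{12} = e_1·c_2 = -5.7735.
u_2 = c_2 + 5.7735·e_1 = (1.3333, -0.6667, 0.6667).
‖u_2‖ = 1.6330, so e_2 = (0.8165, -0.4082, 0.4082).

e_2 = (0.8165, -0.4082, 0.4082)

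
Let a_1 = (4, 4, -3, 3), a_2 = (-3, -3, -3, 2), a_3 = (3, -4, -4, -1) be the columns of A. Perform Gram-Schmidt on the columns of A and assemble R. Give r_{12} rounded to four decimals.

r_{12} = -1.2728

a_1 = (4, 4, -3, 3); ‖a_1‖ = 7.0711, so e_1 = (0.5657, 0.5657, -0.4243, 0.4243).
r_{12} = e_1·a_2 = -1.2728.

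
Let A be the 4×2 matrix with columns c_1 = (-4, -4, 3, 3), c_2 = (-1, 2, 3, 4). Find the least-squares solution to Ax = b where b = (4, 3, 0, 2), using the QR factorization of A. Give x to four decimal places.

x = (-0.6854, 0.7217)

e_1 = c_1/‖c_1‖ = (-4, -4, 3, 3)/7.0711 = (-0.5657, -0.5657, 0.4243, 0.4243).
r_{12} = e_1·c_2 = 2.4042.
u_2 = c_2 − 2.4042·e_1 = (0.3600, 3.3600, 1.9800, 2.9800).
‖u_2‖ = 4.9214, so e_2 = (0.0732, 0.6827, 0.4023, 0.6055).
Qᵀb = (-3.1113, 3.5518).
Back-substitute: x_2 = 3.5518/4.9214 = 0.7217.
x_1 = (-3.1113 − 2.4042·0.7217)/7.0711 = -0.6854.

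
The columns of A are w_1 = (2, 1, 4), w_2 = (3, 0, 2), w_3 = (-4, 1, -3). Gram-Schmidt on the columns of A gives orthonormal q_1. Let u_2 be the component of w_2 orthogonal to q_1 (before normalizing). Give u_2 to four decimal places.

w_1 = (2, 1, 4); ‖w_1‖ = 4.5826, so q_1 = (0.4364, 0.2182, 0.8729).
q_1·w_2 = 0.4364·3 + 0.2182·0 + 0.8729·2 = 3.0551.
u_2 = w_2 − 3.0551·q_1 = (1.6667, -0.6667, -0.6667).

u_2 = (1.6667, -0.6667, -0.6667)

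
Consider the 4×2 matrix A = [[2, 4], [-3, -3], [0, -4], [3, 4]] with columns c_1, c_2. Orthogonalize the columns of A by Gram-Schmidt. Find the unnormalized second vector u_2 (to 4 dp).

c_1 = (2, -3, 0, 3); ‖c_1‖ = 4.6904, so e_1 = (0.4264, -0.6396, 0.0000, 0.6396).
e_1·c_2 = 0.4264·4 + (-0.6396)·(-3) + 0.0000·(-4) + 0.6396·4 = 6.1828.
u_2 = c_2 − 6.1828·e_1 = (1.3636, 0.9545, -4.0000, 0.0455).

u_2 = (1.3636, 0.9545, -4.0000, 0.0455)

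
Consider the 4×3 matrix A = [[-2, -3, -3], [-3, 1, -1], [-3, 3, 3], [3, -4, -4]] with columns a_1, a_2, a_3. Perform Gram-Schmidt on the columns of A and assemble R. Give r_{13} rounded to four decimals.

a_1 = (-2, -3, -3, 3); ‖a_1‖ = 5.5678, so e_1 = (-0.3592, -0.5388, -0.5388, 0.5388).
r_{13} = e_1·a_3 = -2.1553.

r_{13} = -2.1553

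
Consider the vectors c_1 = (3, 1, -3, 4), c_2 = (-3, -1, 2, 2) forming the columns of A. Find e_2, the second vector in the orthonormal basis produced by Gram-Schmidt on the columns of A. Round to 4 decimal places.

c_1 = (3, 1, -3, 4); ‖c_1‖ = 5.9161, so e_1 = (0.5071, 0.1690, -0.5071, 0.6761).
e_1·c_2 = 0.5071·(-3) + 0.1690·(-1) + (-0.5071)·2 + 0.6761·2 = -1.3522.
u_2 = c_2 + 1.3522·e_1 = (-2.3143, -0.7714, 1.3143, 2.9143).
‖u_2‖ = 4.0214, so e_2 = (-0.5755, -0.1918, 0.3268, 0.7247).

e_2 = (-0.5755, -0.1918, 0.3268, 0.7247)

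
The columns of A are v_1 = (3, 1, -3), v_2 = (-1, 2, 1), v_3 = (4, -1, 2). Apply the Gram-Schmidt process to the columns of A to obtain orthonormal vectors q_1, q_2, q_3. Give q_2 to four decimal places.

q_1 = v_1/‖v_1‖ = (3, 1, -3)/4.3589 = (0.6882, 0.2294, -0.6882).
r_{12} = q_1·v_2 = -0.9177.
u_2 = v_2 + 0.9177·q_1 = (-0.3684, 2.2105, 0.3684).
‖u_2‖ = 2.2711, so q_2 = (-0.1622, 0.9733, 0.1622).

q_2 = (-0.1622, 0.9733, 0.1622)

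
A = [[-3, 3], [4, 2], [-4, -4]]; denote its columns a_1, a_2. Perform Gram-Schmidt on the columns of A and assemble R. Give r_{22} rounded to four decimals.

q_1 = a_1/‖a_1‖ = (-3, 4, -4)/6.4031 = (-0.4685, 0.6247, -0.6247).
r_{12} = q_1·a_2 = 2.3426.
u_2 = a_2 − 2.3426·q_1 = (4.0976, 0.5366, -2.5366).
r_{22} = ‖u_2‖ = 4.8489.

r_{22} = 4.8489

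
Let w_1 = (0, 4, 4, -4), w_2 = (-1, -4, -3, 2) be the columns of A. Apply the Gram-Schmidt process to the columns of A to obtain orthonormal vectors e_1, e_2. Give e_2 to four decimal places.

w_1 = (0, 4, 4, -4); ‖w_1‖ = 6.9282, so e_1 = (0.0000, 0.5774, 0.5774, -0.5774).
e_1·w_2 = 0.0000·(-1) + 0.5774·(-4) + 0.5774·(-3) + (-0.5774)·2 = -5.1962.
u_2 = w_2 + 5.1962·e_1 = (-1.0000, -1.0000, 0.0000, -1.0000).
‖u_2‖ = 1.7321, so e_2 = (-0.5774, -0.5774, 0.0000, -0.5774).

e_2 = (-0.5774, -0.5774, 0.0000, -0.5774)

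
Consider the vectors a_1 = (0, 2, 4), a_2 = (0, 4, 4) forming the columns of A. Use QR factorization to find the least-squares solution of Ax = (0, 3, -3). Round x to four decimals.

x = (-3.0000, 2.2500)

a_1 = (0, 2, 4); ‖a_1‖ = 4.4721, so q_1 = (0.0000, 0.4472, 0.8944).
q_1·a_2 = 0.0000·0 + 0.4472·4 + 0.8944·4 = 5.3666.
u_2 = a_2 − 5.3666·q_1 = (0.0000, 1.6000, -0.8000).
‖u_2‖ = 1.7889, so q_2 = (0.0000, 0.8944, -0.4472).
Qᵀb = (-1.3416, 4.0249).
Back-substitute: x_2 = 4.0249/1.7889 = 2.2500.
x_1 = (-1.3416 − 5.3666·2.2500)/4.4721 = -3.0000.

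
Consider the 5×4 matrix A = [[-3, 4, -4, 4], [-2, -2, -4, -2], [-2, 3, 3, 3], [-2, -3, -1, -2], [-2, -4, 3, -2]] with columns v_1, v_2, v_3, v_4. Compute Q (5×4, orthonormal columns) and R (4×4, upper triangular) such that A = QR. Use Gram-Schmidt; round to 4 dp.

Q = [[-0.6000, 0.5443, -0.3261, 0.4844], [-0.4000, -0.2722, -0.5165, -0.5808], [-0.4000, 0.4082, 0.6271, -0.5242], [-0.4000, -0.4082, -0.0952, -0.0129], [-0.4000, -0.5443, 0.4739, 0.3913]], R = [[5.0000, 0.0000, 2.0000, -1.2000], [0.0000, 7.3485, -1.0887, 5.8516], [0.0000, 0.0000, 6.7687, 0.8525], [0.0000, 0.0000, 0.0000, 0.7697]]

e_1 = v_1/‖v_1‖ = (-3, -2, -2, -2, -2)/5.0000 = (-0.6000, -0.4000, -0.4000, -0.4000, -0.4000).
r_{12} = e_1·v_2 = 0.0000.
u_2 = v_2 − 0.0000·e_1 = (4.0000, -2.0000, 3.0000, -3.0000, -4.0000).
‖u_2‖ = 7.3485, so e_2 = (0.5443, -0.2722, 0.4082, -0.4082, -0.5443).
r_{13} = e_1·v_3 = 2.0000; r_{23} = e_2·v_3 = -1.0887.
u_3 = v_3 − 2.0000·e_1 + 1.0887·e_2 = (-2.2074, -3.4963, 4.2444, -0.6444, 3.2074).
‖u_3‖ = 6.7687, so e_3 = (-0.3261, -0.5165, 0.6271, -0.0952, 0.4739).
r_{14} = e_1·v_4 = -1.2000; r_{24} = e_2·v_4 = 5.8516; r_{34} = e_3·v_4 = 0.8525.
u_4 = v_4 + 1.2000·e_1 − 5.8516·e_2 − 0.8525·e_3 = (0.3728, -0.4470, -0.4035, -0.0099, 0.3012).
‖u_4‖ = 0.7697, so e_4 = (0.4844, -0.5808, -0.5242, -0.0129, 0.3913).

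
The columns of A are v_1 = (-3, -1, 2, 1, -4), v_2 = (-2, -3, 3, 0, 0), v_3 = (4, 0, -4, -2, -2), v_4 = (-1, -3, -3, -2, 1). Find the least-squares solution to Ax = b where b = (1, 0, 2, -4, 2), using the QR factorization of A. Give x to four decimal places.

v_1 = (-3, -1, 2, 1, -4); ‖v_1‖ = 5.5678, so e_1 = (-0.5388, -0.1796, 0.3592, 0.1796, -0.7184).
e_1·v_2 = (-0.5388)·(-2) + (-0.1796)·(-3) + 0.3592·3 + 0.1796·0 + (-0.7184)·0 = 2.6941.
u_2 = v_2 − 2.6941·e_1 = (-0.5484, -2.5161, 2.0323, -0.4839, 1.9355).
‖u_2‖ = 3.8395, so e_2 = (-0.1428, -0.6553, 0.5293, -0.1260, 0.5041).
e_1·v_3 = (-0.5388)·4 + (-0.1796)·0 + 0.3592·(-4) + 0.1796·(-2) + (-0.7184)·(-2) = -2.5145; e_2·v_3 = (-0.1428)·4 + (-0.6553)·0 + 0.5293·(-4) + (-0.1260)·(-2) + 0.5041·(-2) = -3.4446.
u_3 = v_3 + 2.5145·e_1 + 3.4446·e_2 = (2.1532, -2.7090, -1.2735, -1.9825, -2.0700).
‖u_3‖ = 4.6703, so e_3 = (0.4610, -0.5800, -0.2727, -0.4245, -0.4432).
e_1·v_4 = (-0.5388)·(-1) + (-0.1796)·(-3) + 0.3592·(-3) + 0.1796·(-2) + (-0.7184)·1 = -1.0776; e_2·v_4 = (-0.1428)·(-1) + (-0.6553)·(-3) + 0.5293·(-3) + (-0.1260)·(-2) + 0.5041·1 = 1.2770; e_3·v_4 = 0.4610·(-1) + (-0.5800)·(-3) + (-0.2727)·(-3) + (-0.4245)·(-2) + (-0.4432)·1 = 2.5029.
u_4 = v_4 + 1.0776·e_1 − 1.2770·e_2 − 2.5029·e_3 = (-2.5522, -0.9049, -2.6063, -0.5831, 0.6914).
‖u_4‖ = 3.8657, so e_4 = (-0.6602, -0.2341, -0.6742, -0.1508, 0.1789).
Qᵀb = (-1.9757, 2.4281, 0.7272, -1.0476).
Back-substitute: x_4 = -1.0476/3.8657 = -0.2710.
x_3 = (0.7272 − 2.5029·(-0.2710))/4.6703 = 0.3009.
x_2 = (2.4281 + 3.4446·0.3009 − 1.2770·(-0.2710))/3.8395 = 0.9925.
x_1 = (-1.9757 − 2.6941·0.9925 + 2.5145·0.3009 + 1.0776·(-0.2710))/5.5678 = -0.7516.

x = (-0.7516, 0.9925, 0.3009, -0.2710)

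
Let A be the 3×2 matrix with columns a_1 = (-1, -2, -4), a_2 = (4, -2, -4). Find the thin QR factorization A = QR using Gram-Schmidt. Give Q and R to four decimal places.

a_1 = (-1, -2, -4); ‖a_1‖ = 4.5826, so e_1 = (-0.2182, -0.4364, -0.8729).
e_1·a_2 = (-0.2182)·4 + (-0.4364)·(-2) + (-0.8729)·(-4) = 3.4915.
u_2 = a_2 − 3.4915·e_1 = (4.7619, -0.4762, -0.9524).
‖u_2‖ = 4.8795, so e_2 = (0.9759, -0.0976, -0.1952).

Q = [[-0.2182, 0.9759], [-0.4364, -0.0976], [-0.8729, -0.1952]], R = [[4.5826, 3.4915], [0.0000, 4.8795]]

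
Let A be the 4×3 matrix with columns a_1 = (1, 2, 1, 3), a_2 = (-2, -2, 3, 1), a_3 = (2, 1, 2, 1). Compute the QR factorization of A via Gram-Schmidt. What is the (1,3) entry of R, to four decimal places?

r_{13} = 2.3238

a_1 = (1, 2, 1, 3); ‖a_1‖ = 3.8730, so q_1 = (0.2582, 0.5164, 0.2582, 0.7746).
r_{13} = q_1·a_3 = 2.3238.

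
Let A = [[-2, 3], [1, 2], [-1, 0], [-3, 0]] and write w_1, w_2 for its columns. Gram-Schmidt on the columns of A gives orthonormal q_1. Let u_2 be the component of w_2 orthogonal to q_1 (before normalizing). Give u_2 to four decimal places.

u_2 = (2.4667, 2.2667, -0.2667, -0.8000)

q_1 = w_1/‖w_1‖ = (-2, 1, -1, -3)/3.8730 = (-0.5164, 0.2582, -0.2582, -0.7746).
r_{12} = q_1·w_2 = -1.0328.
u_2 = w_2 + 1.0328·q_1 = (2.4667, 2.2667, -0.2667, -0.8000).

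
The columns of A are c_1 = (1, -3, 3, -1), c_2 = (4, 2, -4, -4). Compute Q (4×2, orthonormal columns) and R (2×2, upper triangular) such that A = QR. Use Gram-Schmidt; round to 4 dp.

Q = [[0.2236, 0.6564], [-0.6708, 0.0729], [0.6708, -0.3647], [-0.2236, -0.6564]], R = [[4.4721, -2.2361], [0.0000, 6.8557]]

e_1 = c_1/‖c_1‖ = (1, -3, 3, -1)/4.4721 = (0.2236, -0.6708, 0.6708, -0.2236).
r_{12} = e_1·c_2 = -2.2361.
u_2 = c_2 + 2.2361·e_1 = (4.5000, 0.5000, -2.5000, -4.5000).
‖u_2‖ = 6.8557, so e_2 = (0.6564, 0.0729, -0.3647, -0.6564).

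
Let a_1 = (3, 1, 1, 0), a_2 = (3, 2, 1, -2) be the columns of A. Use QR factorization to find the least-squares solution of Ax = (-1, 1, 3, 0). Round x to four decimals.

e_1 = a_1/‖a_1‖ = (3, 1, 1, 0)/3.3166 = (0.9045, 0.3015, 0.3015, 0.0000).
r_{12} = e_1·a_2 = 3.6181.
u_2 = a_2 − 3.6181·e_1 = (-0.2727, 0.9091, -0.0909, -2.0000).
‖u_2‖ = 2.2156, so e_2 = (-0.1231, 0.4103, -0.0410, -0.9027).
Qᵀb = (0.3015, 0.4103).
Back-substitute: x_2 = 0.4103/2.2156 = 0.1852.
x_1 = (0.3015 − 3.6181·0.1852)/3.3166 = -0.1111.

x = (-0.1111, 0.1852)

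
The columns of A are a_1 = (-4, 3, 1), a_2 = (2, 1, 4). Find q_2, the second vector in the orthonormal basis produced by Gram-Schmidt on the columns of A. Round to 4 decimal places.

q_2 = (0.4032, 0.2436, 0.8821)

a_1 = (-4, 3, 1); ‖a_1‖ = 5.0990, so q_1 = (-0.7845, 0.5883, 0.1961).
q_1·a_2 = (-0.7845)·2 + 0.5883·1 + 0.1961·4 = -0.1961.
u_2 = a_2 + 0.1961·q_1 = (1.8462, 1.1154, 4.0385).
‖u_2‖ = 4.5784, so q_2 = (0.4032, 0.2436, 0.8821).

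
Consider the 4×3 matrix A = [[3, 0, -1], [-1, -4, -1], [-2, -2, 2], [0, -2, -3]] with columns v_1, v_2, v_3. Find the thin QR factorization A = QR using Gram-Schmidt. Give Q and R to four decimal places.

Q = [[0.8018, -0.3889, 0.3988], [-0.2673, -0.7778, 0.0840], [-0.5345, -0.1945, 0.5563], [0.0000, -0.4537, -0.7242]], R = [[3.7417, 2.1381, -1.6036], [0.0000, 4.4078, 2.1391], [0.0000, 0.0000, 2.8023]]

v_1 = (3, -1, -2, 0); ‖v_1‖ = 3.7417, so q_1 = (0.8018, -0.2673, -0.5345, 0.0000).
q_1·v_2 = 0.8018·0 + (-0.2673)·(-4) + (-0.5345)·(-2) + 0.0000·(-2) = 2.1381.
u_2 = v_2 − 2.1381·q_1 = (-1.7143, -3.4286, -0.8571, -2.0000).
‖u_2‖ = 4.4078, so q_2 = (-0.3889, -0.7778, -0.1945, -0.4537).
q_1·v_3 = 0.8018·(-1) + (-0.2673)·(-1) + (-0.5345)·2 + 0.0000·(-3) = -1.6036; q_2·v_3 = (-0.3889)·(-1) + (-0.7778)·(-1) + (-0.1945)·2 + (-0.4537)·(-3) = 2.1391.
u_3 = v_3 + 1.6036·q_1 − 2.1391·q_2 = (1.1176, 0.2353, 1.5588, -2.0294).
‖u_3‖ = 2.8023, so q_3 = (0.3988, 0.0840, 0.5563, -0.7242).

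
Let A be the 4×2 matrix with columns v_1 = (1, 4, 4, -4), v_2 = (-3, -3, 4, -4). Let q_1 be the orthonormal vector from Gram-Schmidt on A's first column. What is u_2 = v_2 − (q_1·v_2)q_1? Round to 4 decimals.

q_1 = v_1/‖v_1‖ = (1, 4, 4, -4)/7.0000 = (0.1429, 0.5714, 0.5714, -0.5714).
r_{12} = q_1·v_2 = 2.4286.
u_2 = v_2 − 2.4286·q_1 = (-3.3469, -4.3878, 2.6122, -2.6122).

u_2 = (-3.3469, -4.3878, 2.6122, -2.6122)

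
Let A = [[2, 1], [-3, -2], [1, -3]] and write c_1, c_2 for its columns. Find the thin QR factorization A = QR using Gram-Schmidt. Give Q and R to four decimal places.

e_1 = c_1/‖c_1‖ = (2, -3, 1)/3.7417 = (0.5345, -0.8018, 0.2673).
r_{12} = e_1·c_2 = 1.3363.
u_2 = c_2 − 1.3363·e_1 = (0.2857, -0.9286, -3.3571).
‖u_2‖ = 3.4949, so e_2 = (0.0818, -0.2657, -0.9606).

Q = [[0.5345, 0.0818], [-0.8018, -0.2657], [0.2673, -0.9606]], R = [[3.7417, 1.3363], [0.0000, 3.4949]]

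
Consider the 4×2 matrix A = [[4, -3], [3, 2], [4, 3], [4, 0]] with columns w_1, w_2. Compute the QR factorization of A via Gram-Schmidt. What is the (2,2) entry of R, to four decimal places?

e_1 = w_1/‖w_1‖ = (4, 3, 4, 4)/7.5498 = (0.5298, 0.3974, 0.5298, 0.5298).
r_{12} = e_1·w_2 = 0.7947.
u_2 = w_2 − 0.7947·e_1 = (-3.4211, 1.6842, 2.5789, -0.4211).
r_{22} = ‖u_2‖ = 4.6226.

r_{22} = 4.6226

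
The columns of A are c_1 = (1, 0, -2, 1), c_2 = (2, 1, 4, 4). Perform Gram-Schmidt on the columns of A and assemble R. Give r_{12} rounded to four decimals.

c_1 = (1, 0, -2, 1); ‖c_1‖ = 2.4495, so q_1 = (0.4082, 0.0000, -0.8165, 0.4082).
r_{12} = q_1·c_2 = -0.8165.

r_{12} = -0.8165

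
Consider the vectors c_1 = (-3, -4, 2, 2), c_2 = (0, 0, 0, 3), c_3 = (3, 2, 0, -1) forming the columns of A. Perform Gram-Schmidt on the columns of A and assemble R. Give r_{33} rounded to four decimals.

r_{33} = 1.7420

c_1 = (-3, -4, 2, 2); ‖c_1‖ = 5.7446, so q_1 = (-0.5222, -0.6963, 0.3482, 0.3482).
q_1·c_2 = (-0.5222)·0 + (-0.6963)·0 + 0.3482·0 + 0.3482·3 = 1.0445.
u_2 = c_2 − 1.0445·q_1 = (0.5455, 0.7273, -0.3636, 2.6364).
‖u_2‖ = 2.8123, so q_2 = (0.1940, 0.2586, -0.1293, 0.9374).
q_1·c_3 = (-0.5222)·3 + (-0.6963)·2 + 0.3482·0 + 0.3482·(-1) = -3.3075; q_2·c_3 = 0.1940·3 + 0.2586·2 + (-0.1293)·0 + 0.9374·(-1) = 0.1616.
u_3 = c_3 + 3.3075·q_1 − 0.1616·q_2 = (1.2414, -0.3448, 1.1724, 0.0000).
r_{33} = ‖u_3‖ = 1.7420.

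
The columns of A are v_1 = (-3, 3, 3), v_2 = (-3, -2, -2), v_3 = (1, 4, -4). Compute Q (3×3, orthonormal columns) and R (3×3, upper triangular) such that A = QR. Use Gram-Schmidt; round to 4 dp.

v_1 = (-3, 3, 3); ‖v_1‖ = 5.1962, so q_1 = (-0.5774, 0.5774, 0.5774).
q_1·v_2 = (-0.5774)·(-3) + 0.5774·(-2) + 0.5774·(-2) = -0.5774.
u_2 = v_2 + 0.5774·q_1 = (-3.3333, -1.6667, -1.6667).
‖u_2‖ = 4.0825, so q_2 = (-0.8165, -0.4082, -0.4082).
q_1·v_3 = (-0.5774)·1 + 0.5774·4 + 0.5774·(-4) = -0.5774; q_2·v_3 = (-0.8165)·1 + (-0.4082)·4 + (-0.4082)·(-4) = -0.8165.
u_3 = v_3 + 0.5774·q_1 + 0.8165·q_2 = (0.0000, 4.0000, -4.0000).
‖u_3‖ = 5.6569, so q_3 = (0.0000, 0.7071, -0.7071).

Q = [[-0.5774, -0.8165, 0.0000], [0.5774, -0.4082, 0.7071], [0.5774, -0.4082, -0.7071]], R = [[5.1962, -0.5774, -0.5774], [0.0000, 4.0825, -0.8165], [0.0000, 0.0000, 5.6569]]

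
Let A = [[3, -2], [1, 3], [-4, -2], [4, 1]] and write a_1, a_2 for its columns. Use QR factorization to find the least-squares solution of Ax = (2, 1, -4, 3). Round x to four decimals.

a_1 = (3, 1, -4, 4); ‖a_1‖ = 6.4807, so e_1 = (0.4629, 0.1543, -0.6172, 0.6172).
e_1·a_2 = 0.4629·(-2) + 0.1543·3 + (-0.6172)·(-2) + 0.6172·1 = 1.3887.
u_2 = a_2 − 1.3887·e_1 = (-2.6429, 2.7857, -1.1429, 0.1429).
‖u_2‖ = 4.0089, so e_2 = (-0.6592, 0.6949, -0.2851, 0.0356).
Qᵀb = (5.4006, 0.6236).
Back-substitute: x_2 = 0.6236/4.0089 = 0.1556.
x_1 = (5.4006 − 1.3887·0.1556)/6.4807 = 0.8000.

x = (0.8000, 0.1556)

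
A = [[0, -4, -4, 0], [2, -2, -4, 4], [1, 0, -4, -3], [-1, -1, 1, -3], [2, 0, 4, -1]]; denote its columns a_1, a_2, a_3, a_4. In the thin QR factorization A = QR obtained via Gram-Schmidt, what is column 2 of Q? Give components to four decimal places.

q_1 = a_1/‖a_1‖ = (0, 2, 1, -1, 2)/3.1623 = (0.0000, 0.6325, 0.3162, -0.3162, 0.6325).
r_{12} = q_1·a_2 = -0.9487.
u_2 = a_2 + 0.9487·q_1 = (-4.0000, -1.4000, 0.3000, -1.3000, 0.6000).
‖u_2‖ = 4.4833, so q_2 = (-0.8922, -0.3123, 0.0669, -0.2900, 0.1338).

q_2 = (-0.8922, -0.3123, 0.0669, -0.2900, 0.1338)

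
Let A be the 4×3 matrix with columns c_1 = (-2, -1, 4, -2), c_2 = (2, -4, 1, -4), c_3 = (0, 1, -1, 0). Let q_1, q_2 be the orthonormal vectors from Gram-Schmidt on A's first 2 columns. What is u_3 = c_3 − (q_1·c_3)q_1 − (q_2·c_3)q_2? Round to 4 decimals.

c_1 = (-2, -1, 4, -2); ‖c_1‖ = 5.0000, so q_1 = (-0.4000, -0.2000, 0.8000, -0.4000).
q_1·c_2 = (-0.4000)·2 + (-0.2000)·(-4) + 0.8000·1 + (-0.4000)·(-4) = 2.4000.
u_2 = c_2 − 2.4000·q_1 = (2.9600, -3.5200, -0.9200, -3.0400).
‖u_2‖ = 5.5893, so q_2 = (0.5296, -0.6298, -0.1646, -0.5439).
q_1·c_3 = (-0.4000)·0 + (-0.2000)·1 + 0.8000·(-1) + (-0.4000)·0 = -1.0000; q_2·c_3 = 0.5296·0 + (-0.6298)·1 + (-0.1646)·(-1) + (-0.5439)·0 = -0.4652.
u_3 = c_3 + 1.0000·q_1 + 0.4652·q_2 = (-0.1536, 0.5070, -0.2766, -0.6530).

u_3 = (-0.1536, 0.5070, -0.2766, -0.6530)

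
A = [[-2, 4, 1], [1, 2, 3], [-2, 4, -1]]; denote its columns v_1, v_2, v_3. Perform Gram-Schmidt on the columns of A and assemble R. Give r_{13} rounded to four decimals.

v_1 = (-2, 1, -2); ‖v_1‖ = 3.0000, so e_1 = (-0.6667, 0.3333, -0.6667).
r_{13} = e_1·v_3 = 1.0000.

r_{13} = 1.0000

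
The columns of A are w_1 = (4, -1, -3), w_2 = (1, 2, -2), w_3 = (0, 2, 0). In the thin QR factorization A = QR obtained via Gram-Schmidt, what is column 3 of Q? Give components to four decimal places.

q_1 = w_1/‖w_1‖ = (4, -1, -3)/5.0990 = (0.7845, -0.1961, -0.5883).
r_{12} = q_1·w_2 = 1.5689.
u_2 = w_2 − 1.5689·q_1 = (-0.2308, 2.3077, -1.0769).
‖u_2‖ = 2.5570, so q_2 = (-0.0902, 0.9025, -0.4212).
r_{13} = q_1·w_3 = -0.3922; r_{23} = q_2·w_3 = 1.8050.
u_3 = w_3 + 0.3922·q_1 − 1.8050·q_2 = (0.4706, 0.2941, 0.5294).
‖u_3‖ = 0.7670, so q_3 = (0.6136, 0.3835, 0.6903).

q_3 = (0.6136, 0.3835, 0.6903)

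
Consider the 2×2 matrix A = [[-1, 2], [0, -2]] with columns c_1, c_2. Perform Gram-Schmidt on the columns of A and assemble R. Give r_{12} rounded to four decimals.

r_{12} = -2.0000

e_1 = c_1/‖c_1‖ = (-1, 0)/1.0000 = (-1.0000, 0.0000).
r_{12} = e_1·c_2 = -2.0000.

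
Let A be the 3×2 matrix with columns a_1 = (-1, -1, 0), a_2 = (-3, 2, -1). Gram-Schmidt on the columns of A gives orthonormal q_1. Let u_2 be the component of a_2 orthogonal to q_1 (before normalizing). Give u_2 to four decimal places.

u_2 = (-2.5000, 2.5000, -1.0000)

a_1 = (-1, -1, 0); ‖a_1‖ = 1.4142, so q_1 = (-0.7071, -0.7071, 0.0000).
q_1·a_2 = (-0.7071)·(-3) + (-0.7071)·2 + 0.0000·(-1) = 0.7071.
u_2 = a_2 − 0.7071·q_1 = (-2.5000, 2.5000, -1.0000).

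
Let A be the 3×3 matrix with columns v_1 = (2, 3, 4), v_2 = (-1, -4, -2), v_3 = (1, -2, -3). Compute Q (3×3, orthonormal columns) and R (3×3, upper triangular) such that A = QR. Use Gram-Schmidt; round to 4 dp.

Q = [[0.3714, 0.2491, 0.8944], [0.5571, -0.8305, 0.0000], [0.7428, 0.4983, -0.4472]], R = [[5.3852, -4.0853, -2.9711], [0.0000, 2.0761, 0.4152], [0.0000, 0.0000, 2.2361]]

v_1 = (2, 3, 4); ‖v_1‖ = 5.3852, so e_1 = (0.3714, 0.5571, 0.7428).
e_1·v_2 = 0.3714·(-1) + 0.5571·(-4) + 0.7428·(-2) = -4.0853.
u_2 = v_2 + 4.0853·e_1 = (0.5172, -1.7241, 1.0345).
‖u_2‖ = 2.0761, so e_2 = (0.2491, -0.8305, 0.4983).
e_1·v_3 = 0.3714·1 + 0.5571·(-2) + 0.7428·(-3) = -2.9711; e_2·v_3 = 0.2491·1 + (-0.8305)·(-2) + 0.4983·(-3) = 0.4152.
u_3 = v_3 + 2.9711·e_1 − 0.4152·e_2 = (2.0000, 0.0000, -1.0000).
‖u_3‖ = 2.2361, so e_3 = (0.8944, 0.0000, -0.4472).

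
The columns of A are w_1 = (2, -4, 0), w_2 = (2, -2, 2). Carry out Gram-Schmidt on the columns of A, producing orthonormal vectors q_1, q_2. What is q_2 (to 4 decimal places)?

q_2 = (0.3651, 0.1826, 0.9129)

w_1 = (2, -4, 0); ‖w_1‖ = 4.4721, so q_1 = (0.4472, -0.8944, 0.0000).
q_1·w_2 = 0.4472·2 + (-0.8944)·(-2) + 0.0000·2 = 2.6833.
u_2 = w_2 − 2.6833·q_1 = (0.8000, 0.4000, 2.0000).
‖u_2‖ = 2.1909, so q_2 = (0.3651, 0.1826, 0.9129).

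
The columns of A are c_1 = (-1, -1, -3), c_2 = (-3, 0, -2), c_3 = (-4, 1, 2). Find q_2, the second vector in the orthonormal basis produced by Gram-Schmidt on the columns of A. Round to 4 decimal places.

c_1 = (-1, -1, -3); ‖c_1‖ = 3.3166, so q_1 = (-0.3015, -0.3015, -0.9045).
q_1·c_2 = (-0.3015)·(-3) + (-0.3015)·0 + (-0.9045)·(-2) = 2.7136.
u_2 = c_2 − 2.7136·q_1 = (-2.1818, 0.8182, 0.4545).
‖u_2‖ = 2.3741, so q_2 = (-0.9190, 0.3446, 0.1915).

q_2 = (-0.9190, 0.3446, 0.1915)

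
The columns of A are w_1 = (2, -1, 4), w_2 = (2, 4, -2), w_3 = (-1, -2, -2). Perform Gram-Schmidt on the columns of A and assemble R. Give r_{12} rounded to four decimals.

r_{12} = -1.7457

w_1 = (2, -1, 4); ‖w_1‖ = 4.5826, so e_1 = (0.4364, -0.2182, 0.8729).
r_{12} = e_1·w_2 = -1.7457.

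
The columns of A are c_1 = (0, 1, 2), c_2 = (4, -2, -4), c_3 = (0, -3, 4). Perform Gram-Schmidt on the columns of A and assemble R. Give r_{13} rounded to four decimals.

r_{13} = 2.2361

q_1 = c_1/‖c_1‖ = (0, 1, 2)/2.2361 = (0.0000, 0.4472, 0.8944).
r_{13} = q_1·c_3 = 2.2361.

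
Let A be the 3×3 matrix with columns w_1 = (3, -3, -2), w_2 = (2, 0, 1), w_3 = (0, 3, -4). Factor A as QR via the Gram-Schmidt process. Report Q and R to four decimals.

e_1 = w_1/‖w_1‖ = (3, -3, -2)/4.6904 = (0.6396, -0.6396, -0.4264).
r_{12} = e_1·w_2 = 0.8528.
u_2 = w_2 − 0.8528·e_1 = (1.4545, 0.5455, 1.3636).
‖u_2‖ = 2.0671, so e_2 = (0.7037, 0.2639, 0.6597).
r_{13} = e_1·w_3 = -0.2132; r_{23} = e_2·w_3 = -1.8472.
u_3 = w_3 + 0.2132·e_1 + 1.8472·e_2 = (1.4362, 3.3511, -2.8723).
‖u_3‖ = 4.6414, so e_3 = (0.3094, 0.7220, -0.6189).

Q = [[0.6396, 0.7037, 0.3094], [-0.6396, 0.2639, 0.7220], [-0.4264, 0.6597, -0.6189]], R = [[4.6904, 0.8528, -0.2132], [0.0000, 2.0671, -1.8472], [0.0000, 0.0000, 4.6414]]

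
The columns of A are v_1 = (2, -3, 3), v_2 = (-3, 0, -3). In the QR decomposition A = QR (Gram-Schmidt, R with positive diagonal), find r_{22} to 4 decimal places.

r_{22} = 2.7880

v_1 = (2, -3, 3); ‖v_1‖ = 4.6904, so e_1 = (0.4264, -0.6396, 0.6396).
e_1·v_2 = 0.4264·(-3) + (-0.6396)·0 + 0.6396·(-3) = -3.1980.
u_2 = v_2 + 3.1980·e_1 = (-1.6364, -2.0455, -0.9545).
r_{22} = ‖u_2‖ = 2.7880.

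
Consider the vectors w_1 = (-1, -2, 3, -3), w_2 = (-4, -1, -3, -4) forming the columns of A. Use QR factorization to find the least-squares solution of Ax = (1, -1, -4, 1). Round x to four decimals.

x = (-0.7153, 0.2723)

w_1 = (-1, -2, 3, -3); ‖w_1‖ = 4.7958, so q_1 = (-0.2085, -0.4170, 0.6255, -0.6255).
q_1·w_2 = (-0.2085)·(-4) + (-0.4170)·(-1) + 0.6255·(-3) + (-0.6255)·(-4) = 1.8766.
u_2 = w_2 − 1.8766·q_1 = (-3.6087, -0.2174, -4.1739, -2.8261).
‖u_2‖ = 6.2031, so q_2 = (-0.5818, -0.0350, -0.6729, -0.4556).
Qᵀb = (-2.9192, 1.6892).
Back-substitute: x_2 = 1.6892/6.2031 = 0.2723.
x_1 = (-2.9192 − 1.8766·0.2723)/4.7958 = -0.7153.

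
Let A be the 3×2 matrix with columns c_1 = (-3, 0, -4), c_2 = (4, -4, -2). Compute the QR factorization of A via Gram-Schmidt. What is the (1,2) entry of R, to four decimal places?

r_{12} = -0.8000

c_1 = (-3, 0, -4); ‖c_1‖ = 5.0000, so e_1 = (-0.6000, 0.0000, -0.8000).
r_{12} = e_1·c_2 = -0.8000.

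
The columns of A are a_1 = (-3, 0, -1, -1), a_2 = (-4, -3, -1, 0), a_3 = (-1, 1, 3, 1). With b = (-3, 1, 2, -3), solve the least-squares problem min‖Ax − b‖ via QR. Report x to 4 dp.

x = (1.4444, -0.4040, 0.6364)

a_1 = (-3, 0, -1, -1); ‖a_1‖ = 3.3166, so q_1 = (-0.9045, 0.0000, -0.3015, -0.3015).
q_1·a_2 = (-0.9045)·(-4) + 0.0000·(-3) + (-0.3015)·(-1) + (-0.3015)·0 = 3.9196.
u_2 = a_2 − 3.9196·q_1 = (-0.4545, -3.0000, 0.1818, 1.1818).
‖u_2‖ = 3.2613, so q_2 = (-0.1394, -0.9199, 0.0557, 0.3624).
q_1·a_3 = (-0.9045)·(-1) + 0.0000·1 + (-0.3015)·3 + (-0.3015)·1 = -0.3015; q_2·a_3 = (-0.1394)·(-1) + (-0.9199)·1 + 0.0557·3 + 0.3624·1 = -0.2509.
u_3 = a_3 + 0.3015·q_1 + 0.2509·q_2 = (-1.3077, 0.7692, 2.9231, 1.0000).
‖u_3‖ = 3.4418, so q_3 = (-0.3799, 0.2235, 0.8493, 0.2905).
Qᵀb = (3.0151, -1.4774, 2.1903).
Back-substitute: x_3 = 2.1903/3.4418 = 0.6364.
x_2 = (-1.4774 + 0.2509·0.6364)/3.2613 = -0.4040.
x_1 = (3.0151 − 3.9196·(-0.4040) + 0.3015·0.6364)/3.3166 = 1.4444.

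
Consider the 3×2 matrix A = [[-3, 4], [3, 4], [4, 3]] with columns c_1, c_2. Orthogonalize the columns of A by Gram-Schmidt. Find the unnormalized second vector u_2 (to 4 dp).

u_2 = (5.0588, 2.9412, 1.5882)

c_1 = (-3, 3, 4); ‖c_1‖ = 5.8310, so q_1 = (-0.5145, 0.5145, 0.6860).
q_1·c_2 = (-0.5145)·4 + 0.5145·4 + 0.6860·3 = 2.0580.
u_2 = c_2 − 2.0580·q_1 = (5.0588, 2.9412, 1.5882).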